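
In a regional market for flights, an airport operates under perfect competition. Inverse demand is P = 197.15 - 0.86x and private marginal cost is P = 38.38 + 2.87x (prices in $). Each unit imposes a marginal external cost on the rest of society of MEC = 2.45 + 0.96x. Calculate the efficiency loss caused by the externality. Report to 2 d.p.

DWL = $200.00

Market equilibrium (private): 38.38 + 2.87x = 197.15 - 0.86x → x_m = 42.5657.
Social marginal cost = private MC + MEC = 40.83 + 3.83x.
Set SMC = demand: 40.83 + 3.83x = 197.15 - 0.86x → x* = 33.3305.
The loss is the area between SMC and demand from x* to x_m; with linear curves that's a triangle of height MEC(x_m).
DWL = ½ × 9.2352 × 43.3131 = 200.0026.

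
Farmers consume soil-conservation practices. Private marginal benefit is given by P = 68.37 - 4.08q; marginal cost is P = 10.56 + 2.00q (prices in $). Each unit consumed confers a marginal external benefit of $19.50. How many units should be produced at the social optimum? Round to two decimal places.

q* = 12.72

Social marginal benefit = demand + MEB = 87.87 - 4.08q.
Set SMB = MC: 87.87 - 4.08q = 10.56 + 2.00q → q* = 12.7155.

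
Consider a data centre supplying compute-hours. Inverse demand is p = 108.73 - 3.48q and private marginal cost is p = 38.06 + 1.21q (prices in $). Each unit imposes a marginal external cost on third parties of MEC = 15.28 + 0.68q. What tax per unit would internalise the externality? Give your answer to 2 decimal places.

Social marginal cost = private MC + MEC = 53.34 + 1.89q.
Set SMC = demand: 53.34 + 1.89q = 108.73 - 3.48q → q* = 10.3147.
The Pigouvian tax equals MEC at q*: 15.28 + 0.68×10.3147 = 22.2940.

tax = $22.29 per unit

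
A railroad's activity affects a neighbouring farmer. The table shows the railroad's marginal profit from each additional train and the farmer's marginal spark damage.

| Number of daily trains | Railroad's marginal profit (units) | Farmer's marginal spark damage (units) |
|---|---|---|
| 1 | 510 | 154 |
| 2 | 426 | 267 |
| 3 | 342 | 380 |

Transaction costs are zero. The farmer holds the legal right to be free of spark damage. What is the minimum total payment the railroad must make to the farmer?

Efficient level: marginal profit ≥ marginal spark damage through level 2, so k* = 2.
With the farmer holding the right, the railroad must at least compensate total damage at k*: 154 + 267 = 421.

421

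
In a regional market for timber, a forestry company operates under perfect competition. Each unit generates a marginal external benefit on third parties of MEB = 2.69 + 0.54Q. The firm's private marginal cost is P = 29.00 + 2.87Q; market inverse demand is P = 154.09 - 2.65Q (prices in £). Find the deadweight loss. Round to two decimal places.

Market equilibrium (private): 29.00 + 2.87Q = 154.09 - 2.65Q → Q_m = 22.6612.
Social marginal cost = private MC − MEB = 26.31 + 2.33Q.
Set SMC = demand: 26.31 + 2.33Q = 154.09 - 2.65Q → Q* = 25.6586.
Height of the DWL triangle at Q_m is demand(Q_m) − SMC(Q_m) = MEB(Q_m) = 14.9271.
DWL = ½ × 2.9974 × 14.9271 = 22.3712.

DWL = £22.37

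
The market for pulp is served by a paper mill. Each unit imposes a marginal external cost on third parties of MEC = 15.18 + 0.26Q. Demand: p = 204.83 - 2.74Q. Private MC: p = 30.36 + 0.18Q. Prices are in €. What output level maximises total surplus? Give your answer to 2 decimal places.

Social marginal cost = private MC + MEC = 45.54 + 0.44Q.
Set SMC = demand: 45.54 + 0.44Q = 204.83 - 2.74Q → Q* = 50.0912.

Q* = 50.09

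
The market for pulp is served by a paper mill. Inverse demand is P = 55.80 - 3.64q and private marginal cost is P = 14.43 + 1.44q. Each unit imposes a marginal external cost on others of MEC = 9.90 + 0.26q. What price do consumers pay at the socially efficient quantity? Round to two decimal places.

P = 34.35

Social marginal cost = private MC + MEC = 24.33 + 1.70q.
Set SMC = demand: 24.33 + 1.70q = 55.80 - 3.64q → q* = 5.8933.
Consumer price on the demand curve at q*: 55.80 − 3.64×5.8933 = 34.3484.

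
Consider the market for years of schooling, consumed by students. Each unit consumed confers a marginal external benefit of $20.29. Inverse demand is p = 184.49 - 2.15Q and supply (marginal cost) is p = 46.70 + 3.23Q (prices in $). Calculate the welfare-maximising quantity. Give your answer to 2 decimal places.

Social marginal benefit = demand + MEB = 204.78 - 2.15Q.
Set SMB = MC: 204.78 - 2.15Q = 46.70 + 3.23Q → Q* = 29.3829.

Q* = 29.38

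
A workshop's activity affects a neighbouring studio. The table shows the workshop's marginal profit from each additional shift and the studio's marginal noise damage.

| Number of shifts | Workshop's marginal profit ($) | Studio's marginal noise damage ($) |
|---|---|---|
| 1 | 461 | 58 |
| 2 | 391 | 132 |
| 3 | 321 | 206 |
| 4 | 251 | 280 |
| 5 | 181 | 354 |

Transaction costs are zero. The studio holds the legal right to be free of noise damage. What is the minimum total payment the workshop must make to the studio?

Efficient level: marginal profit ≥ marginal noise damage through level 3, so k* = 3.
With the studio holding the right, the workshop must at least compensate total damage at k*: 58 + 132 + 206 = 396.

$396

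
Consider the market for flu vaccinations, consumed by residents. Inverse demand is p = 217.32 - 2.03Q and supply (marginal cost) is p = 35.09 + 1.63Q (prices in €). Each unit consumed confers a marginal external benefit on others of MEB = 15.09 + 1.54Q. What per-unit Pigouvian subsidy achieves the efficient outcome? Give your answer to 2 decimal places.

Social marginal benefit = demand + MEB = 232.41 - 0.49Q.
Set SMB = MC: 232.41 - 0.49Q = 35.09 + 1.63Q → Q* = 93.0755.
The Pigouvian subsidy equals MEB at Q*: 15.09 + 1.54×93.0755 = 158.4263.

subsidy = €158.43 per unit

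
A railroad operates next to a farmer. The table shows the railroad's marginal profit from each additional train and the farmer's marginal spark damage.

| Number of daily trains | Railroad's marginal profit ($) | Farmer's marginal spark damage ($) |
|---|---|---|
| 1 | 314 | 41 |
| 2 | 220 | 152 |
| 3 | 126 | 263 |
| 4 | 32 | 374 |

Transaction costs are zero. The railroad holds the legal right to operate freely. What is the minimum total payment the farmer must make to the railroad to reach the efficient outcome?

$158

Left alone the railroad would choose level 4 (marginal profit stays positive).
Efficient level: k* = 2 (marginal profit ≥ marginal spark damage through 2).
The farmer must at least cover the railroad's forgone profit from cutting 4→2: 126 + 32 = 158.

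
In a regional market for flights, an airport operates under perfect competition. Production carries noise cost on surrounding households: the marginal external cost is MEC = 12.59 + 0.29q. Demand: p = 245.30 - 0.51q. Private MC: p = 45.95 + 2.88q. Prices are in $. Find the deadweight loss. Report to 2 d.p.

Market equilibrium (private): 45.95 + 2.88q = 245.30 - 0.51q → q_m = 58.8053.
Social marginal cost = private MC + MEC = 58.54 + 3.17q.
Set SMC = demand: 58.54 + 3.17q = 245.30 - 0.51q → q* = 50.7500.
Between q* and q_m the wedge SMC − demand runs linearly from 0 to MEC(q_m), so the loss is a triangle.
DWL = ½ × 8.0553 × 29.6435 = 119.3936.

DWL = $119.39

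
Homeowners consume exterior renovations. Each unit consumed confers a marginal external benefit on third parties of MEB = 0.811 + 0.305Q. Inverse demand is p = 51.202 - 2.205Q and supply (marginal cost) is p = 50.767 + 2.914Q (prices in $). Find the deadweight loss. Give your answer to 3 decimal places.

Market equilibrium (private): 50.767 + 2.914Q = 51.202 - 2.205Q → Q_m = 0.0850.
Social marginal benefit = demand + MEB = 52.013 - 1.900Q.
Set SMB = MC: 52.013 - 1.900Q = 50.767 + 2.914Q → Q* = 0.2588.
Height of the DWL triangle at Q_m is SMB(Q_m) − MC(Q_m) = MEB(Q_m) = 0.8369.
DWL = ½ × 0.1738 × 0.8369 = 0.0727.

DWL = $0.073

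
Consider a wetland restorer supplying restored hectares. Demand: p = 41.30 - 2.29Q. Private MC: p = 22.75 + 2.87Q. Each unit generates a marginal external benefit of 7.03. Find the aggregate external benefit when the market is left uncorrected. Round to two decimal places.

25.27

Market equilibrium (private): 22.75 + 2.87Q = 41.30 - 2.29Q → Q_m = 3.5950.
Total external benefit = MEB × Q_m = 7.03 × 3.5950 = 25.2729.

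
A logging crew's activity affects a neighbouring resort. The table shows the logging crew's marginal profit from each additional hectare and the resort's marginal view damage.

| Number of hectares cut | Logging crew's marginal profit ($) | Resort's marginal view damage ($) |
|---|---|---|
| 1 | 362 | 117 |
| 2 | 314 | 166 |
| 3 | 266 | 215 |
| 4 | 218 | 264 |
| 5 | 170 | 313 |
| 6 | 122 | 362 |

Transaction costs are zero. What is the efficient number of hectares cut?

3

Bargaining reaches the level where marginal profit last exceeds marginal view damage.
That holds through level 3 (266 ≥ 215) but not at 4 (218 < 264).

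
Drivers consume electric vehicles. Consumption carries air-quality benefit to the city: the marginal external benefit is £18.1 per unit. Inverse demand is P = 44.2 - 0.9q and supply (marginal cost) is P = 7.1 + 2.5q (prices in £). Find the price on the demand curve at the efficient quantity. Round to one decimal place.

Social marginal benefit = demand + MEB = 62.3 - 0.9q.
Set SMB = MC: 62.3 - 0.9q = 7.1 + 2.5q → q* = 16.2353.
Consumer price on the demand curve at q*: 44.2 − 0.9×16.2353 = 29.5882.

P = £29.6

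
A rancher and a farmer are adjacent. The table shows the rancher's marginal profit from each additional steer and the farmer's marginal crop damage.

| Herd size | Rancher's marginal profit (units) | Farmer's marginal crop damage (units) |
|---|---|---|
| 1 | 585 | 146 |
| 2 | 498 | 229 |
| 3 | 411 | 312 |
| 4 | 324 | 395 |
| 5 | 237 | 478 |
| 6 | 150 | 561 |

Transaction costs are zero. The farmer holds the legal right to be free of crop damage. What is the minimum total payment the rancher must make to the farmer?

Efficient level: marginal profit ≥ marginal crop damage through level 3, so k* = 3.
With the farmer holding the right, the rancher must at least compensate total damage at k*: 146 + 229 + 312 = 687.

687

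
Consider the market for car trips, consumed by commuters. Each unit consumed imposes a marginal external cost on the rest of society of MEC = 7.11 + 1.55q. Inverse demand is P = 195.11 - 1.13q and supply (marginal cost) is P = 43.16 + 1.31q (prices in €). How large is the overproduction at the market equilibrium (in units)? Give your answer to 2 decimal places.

Market equilibrium (private): 43.16 + 1.31q = 195.11 - 1.13q → q_m = 62.2746.
Social marginal benefit = demand − MEC = 188.00 - 2.68q.
Set SMB = MC: 188.00 - 2.68q = 43.16 + 1.31q → q* = 36.3008.
Gap = |62.2746 − 36.3008| = 25.9738.

25.97 units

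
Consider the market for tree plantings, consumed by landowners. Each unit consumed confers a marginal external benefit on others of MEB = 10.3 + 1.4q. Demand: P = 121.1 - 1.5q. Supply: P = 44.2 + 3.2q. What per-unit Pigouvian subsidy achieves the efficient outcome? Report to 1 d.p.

subsidy = 47.3 per unit

Social marginal benefit = demand + MEB = 131.4 - 0.1q.
Set SMB = MC: 131.4 - 0.1q = 44.2 + 3.2q → q* = 26.4242.
The Pigouvian subsidy equals MEB at q*: 10.3 + 1.4×26.4242 = 47.2939.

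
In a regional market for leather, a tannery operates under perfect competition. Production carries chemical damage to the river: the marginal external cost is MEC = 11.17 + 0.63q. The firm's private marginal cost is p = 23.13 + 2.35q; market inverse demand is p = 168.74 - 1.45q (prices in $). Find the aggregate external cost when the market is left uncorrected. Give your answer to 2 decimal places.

$890.53

Market equilibrium (private): 23.13 + 2.35q = 168.74 - 1.45q → q_m = 38.3184.
Total external cost = ∫₀^{q_m} (11.17 + 0.63q) dq = 11.17×38.3184 + ½×0.63×38.3184² = 890.5310.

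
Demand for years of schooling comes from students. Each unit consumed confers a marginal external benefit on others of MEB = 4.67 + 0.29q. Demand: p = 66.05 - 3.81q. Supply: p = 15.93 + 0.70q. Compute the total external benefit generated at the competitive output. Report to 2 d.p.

69.81

Market equilibrium (private): 15.93 + 0.70q = 66.05 - 3.81q → q_m = 11.1131.
Total external benefit = ∫₀^{q_m} (4.67 + 0.29q) dq = 4.67×11.1131 + ½×0.29×11.1131² = 69.8058.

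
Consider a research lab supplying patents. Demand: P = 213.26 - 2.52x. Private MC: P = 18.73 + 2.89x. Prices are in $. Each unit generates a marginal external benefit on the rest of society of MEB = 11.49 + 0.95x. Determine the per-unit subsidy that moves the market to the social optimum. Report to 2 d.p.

subsidy = $55.37 per unit

Social marginal cost = private MC − MEB = 7.24 + 1.94x.
Set SMC = demand: 7.24 + 1.94x = 213.26 - 2.52x → x* = 46.1928.
The Pigouvian subsidy equals MEB at x*: 11.49 + 0.95×46.1928 = 55.3732.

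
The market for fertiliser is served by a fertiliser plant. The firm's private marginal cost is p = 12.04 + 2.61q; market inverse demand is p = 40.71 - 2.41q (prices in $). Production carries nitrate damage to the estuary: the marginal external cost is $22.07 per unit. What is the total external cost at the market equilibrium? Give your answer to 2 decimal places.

Market equilibrium (private): 12.04 + 2.61q = 40.71 - 2.41q → q_m = 5.7112.
Total external cost = MEC × q_m = 22.07 × 5.7112 = 126.0462.

$126.05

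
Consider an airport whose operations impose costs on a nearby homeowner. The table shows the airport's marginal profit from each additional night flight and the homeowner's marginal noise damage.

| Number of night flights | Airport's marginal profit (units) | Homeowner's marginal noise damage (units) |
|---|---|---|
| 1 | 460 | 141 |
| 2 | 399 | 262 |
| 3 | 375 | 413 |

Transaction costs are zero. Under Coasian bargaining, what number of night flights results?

Bargaining reaches the level where marginal profit last exceeds marginal noise damage.
That holds through level 2 (399 ≥ 262) but not at 3 (375 < 413).

2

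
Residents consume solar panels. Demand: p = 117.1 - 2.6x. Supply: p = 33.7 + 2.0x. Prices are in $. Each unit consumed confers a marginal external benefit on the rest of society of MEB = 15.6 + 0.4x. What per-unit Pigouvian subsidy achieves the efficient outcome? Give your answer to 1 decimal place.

Social marginal benefit = demand + MEB = 132.7 - 2.2x.
Set SMB = MC: 132.7 - 2.2x = 33.7 + 2.0x → x* = 23.5714.
The Pigouvian subsidy equals MEB at x*: 15.6 + 0.4×23.5714 = 25.0286.

subsidy = $25.0 per unit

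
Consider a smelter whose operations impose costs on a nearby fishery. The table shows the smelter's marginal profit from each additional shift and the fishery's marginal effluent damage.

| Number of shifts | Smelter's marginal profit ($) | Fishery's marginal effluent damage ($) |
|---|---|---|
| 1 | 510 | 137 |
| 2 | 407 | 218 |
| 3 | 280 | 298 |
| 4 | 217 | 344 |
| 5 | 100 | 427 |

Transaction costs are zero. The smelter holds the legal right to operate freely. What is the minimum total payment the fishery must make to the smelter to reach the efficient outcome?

$597

Left alone the smelter would choose level 5 (marginal profit stays positive).
Efficient level: k* = 2 (marginal profit ≥ marginal effluent damage through 2).
The fishery must at least cover the smelter's forgone profit from cutting 5→2: 280 + 217 + 100 = 597.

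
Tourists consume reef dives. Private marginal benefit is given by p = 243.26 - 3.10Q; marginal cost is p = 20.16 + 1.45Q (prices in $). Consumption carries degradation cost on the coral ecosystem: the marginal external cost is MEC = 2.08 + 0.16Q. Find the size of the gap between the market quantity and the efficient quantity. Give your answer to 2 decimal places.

Market equilibrium (private): 20.16 + 1.45Q = 243.26 - 3.10Q → Q_m = 49.0330.
Social marginal benefit = demand − MEC = 241.18 - 3.26Q.
Set SMB = MC: 241.18 - 3.26Q = 20.16 + 1.45Q → Q* = 46.9257.
Gap = |49.0330 − 46.9257| = 2.1073.

2.11 units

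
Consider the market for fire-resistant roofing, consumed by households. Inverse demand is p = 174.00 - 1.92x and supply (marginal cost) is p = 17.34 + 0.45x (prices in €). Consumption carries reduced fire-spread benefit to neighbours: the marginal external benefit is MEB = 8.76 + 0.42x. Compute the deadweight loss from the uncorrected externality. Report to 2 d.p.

Market equilibrium (private): 17.34 + 0.45x = 174.00 - 1.92x → x_m = 66.1013.
Social marginal benefit = demand + MEB = 182.76 - 1.50x.
Set SMB = MC: 182.76 - 1.50x = 17.34 + 0.45x → x* = 84.8308.
The loss is the area between SMB and MC from x* to x_m; with linear curves that's a triangle of height MEB(x_m).
DWL = ½ × 18.7295 × 36.5225 = 342.0241.

DWL = €342.02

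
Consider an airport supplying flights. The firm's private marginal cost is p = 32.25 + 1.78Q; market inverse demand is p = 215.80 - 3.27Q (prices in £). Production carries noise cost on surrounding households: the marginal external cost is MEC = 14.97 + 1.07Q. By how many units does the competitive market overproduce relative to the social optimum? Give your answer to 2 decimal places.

8.80 units

Market equilibrium (private): 32.25 + 1.78Q = 215.80 - 3.27Q → Q_m = 36.3465.
Social marginal cost = private MC + MEC = 47.22 + 2.85Q.
Set SMC = demand: 47.22 + 2.85Q = 215.80 - 3.27Q → Q* = 27.5458.
Gap = |36.3465 − 27.5458| = 8.8007.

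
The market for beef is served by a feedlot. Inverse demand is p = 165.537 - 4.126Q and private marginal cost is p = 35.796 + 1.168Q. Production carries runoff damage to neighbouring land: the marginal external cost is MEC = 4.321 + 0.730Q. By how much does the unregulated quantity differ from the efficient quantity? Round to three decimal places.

3.687 units

Market equilibrium (private): 35.796 + 1.168Q = 165.537 - 4.126Q → Q_m = 24.5072.
Social marginal cost = private MC + MEC = 40.117 + 1.898Q.
Set SMC = demand: 40.117 + 1.898Q = 165.537 - 4.126Q → Q* = 20.8201.
Gap = |24.5072 − 20.8201| = 3.6871.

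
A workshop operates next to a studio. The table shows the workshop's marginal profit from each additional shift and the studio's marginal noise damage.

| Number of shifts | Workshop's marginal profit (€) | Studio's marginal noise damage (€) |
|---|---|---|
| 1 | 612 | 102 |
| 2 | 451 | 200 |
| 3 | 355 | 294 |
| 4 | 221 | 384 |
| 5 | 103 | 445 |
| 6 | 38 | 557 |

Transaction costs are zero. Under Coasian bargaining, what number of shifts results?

Bargaining reaches the level where marginal profit last exceeds marginal noise damage.
That holds through level 3 (355 ≥ 294) but not at 4 (221 < 384).

3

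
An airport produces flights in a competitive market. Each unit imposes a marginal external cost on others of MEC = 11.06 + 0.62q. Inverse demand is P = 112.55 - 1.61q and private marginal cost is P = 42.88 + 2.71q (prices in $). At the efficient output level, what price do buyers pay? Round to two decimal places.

P = $93.45

Social marginal cost = private MC + MEC = 53.94 + 3.33q.
Set SMC = demand: 53.94 + 3.33q = 112.55 - 1.61q → q* = 11.8644.
Consumer price on the demand curve at q*: 112.55 − 1.61×11.8644 = 93.4483.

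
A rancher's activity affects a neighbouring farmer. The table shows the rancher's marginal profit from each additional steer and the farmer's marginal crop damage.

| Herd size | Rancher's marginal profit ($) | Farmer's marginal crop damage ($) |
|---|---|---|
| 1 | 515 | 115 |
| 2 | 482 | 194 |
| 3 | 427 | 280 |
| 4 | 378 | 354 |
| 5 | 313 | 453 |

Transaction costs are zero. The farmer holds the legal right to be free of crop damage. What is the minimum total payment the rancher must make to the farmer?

Efficient level: marginal profit ≥ marginal crop damage through level 4, so k* = 4.
With the farmer holding the right, the rancher must at least compensate total damage at k*: 115 + 194 + 280 + 354 = 943.

$943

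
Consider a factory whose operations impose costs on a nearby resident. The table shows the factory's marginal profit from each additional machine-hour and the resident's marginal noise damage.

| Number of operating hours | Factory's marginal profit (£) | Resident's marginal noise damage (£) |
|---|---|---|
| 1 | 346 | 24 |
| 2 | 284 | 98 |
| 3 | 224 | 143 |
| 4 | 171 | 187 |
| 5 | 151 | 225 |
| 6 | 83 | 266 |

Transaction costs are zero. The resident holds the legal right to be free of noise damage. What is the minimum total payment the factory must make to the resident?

£265

Efficient level: marginal profit ≥ marginal noise damage through level 3, so k* = 3.
With the resident holding the right, the factory must at least compensate total damage at k*: 24 + 98 + 143 = 265.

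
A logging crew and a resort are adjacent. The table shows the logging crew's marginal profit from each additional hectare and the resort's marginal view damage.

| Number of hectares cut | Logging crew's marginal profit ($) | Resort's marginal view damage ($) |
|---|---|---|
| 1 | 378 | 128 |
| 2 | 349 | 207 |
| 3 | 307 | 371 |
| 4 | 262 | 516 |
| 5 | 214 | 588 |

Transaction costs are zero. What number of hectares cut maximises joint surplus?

Bargaining reaches the level where marginal profit last exceeds marginal view damage.
That holds through level 2 (349 ≥ 207) but not at 3 (307 < 371).

2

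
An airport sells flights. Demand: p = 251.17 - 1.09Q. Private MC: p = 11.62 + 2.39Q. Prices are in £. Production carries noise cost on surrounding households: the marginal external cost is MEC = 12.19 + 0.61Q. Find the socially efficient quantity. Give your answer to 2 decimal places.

Q* = 55.59

Social marginal cost = private MC + MEC = 23.81 + 3.00Q.
Set SMC = demand: 23.81 + 3.00Q = 251.17 - 1.09Q → Q* = 55.5892.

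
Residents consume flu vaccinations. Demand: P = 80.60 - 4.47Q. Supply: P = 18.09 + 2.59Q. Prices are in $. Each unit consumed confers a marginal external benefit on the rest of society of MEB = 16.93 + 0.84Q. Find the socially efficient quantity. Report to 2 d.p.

Q* = 12.77

Social marginal benefit = demand + MEB = 97.53 - 3.63Q.
Set SMB = MC: 97.53 - 3.63Q = 18.09 + 2.59Q → Q* = 12.7717.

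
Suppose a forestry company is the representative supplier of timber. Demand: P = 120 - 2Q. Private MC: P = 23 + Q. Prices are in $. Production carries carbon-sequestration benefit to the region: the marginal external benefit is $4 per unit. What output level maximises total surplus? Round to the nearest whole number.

Social marginal cost = private MC − MEB = 19 + Q.
Set SMC = demand: 19 + Q = 120 - 2Q → Q* = 33.6667.

Q* = 34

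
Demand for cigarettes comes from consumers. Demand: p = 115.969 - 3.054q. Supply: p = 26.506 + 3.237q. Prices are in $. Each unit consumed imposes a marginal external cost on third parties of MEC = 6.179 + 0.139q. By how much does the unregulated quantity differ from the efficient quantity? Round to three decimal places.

1.268 units

Market equilibrium (private): 26.506 + 3.237q = 115.969 - 3.054q → q_m = 14.2208.
Social marginal benefit = demand − MEC = 109.790 - 3.193q.
Set SMB = MC: 109.790 - 3.193q = 26.506 + 3.237q → q* = 12.9524.
Gap = |14.2208 − 12.9524| = 1.2684.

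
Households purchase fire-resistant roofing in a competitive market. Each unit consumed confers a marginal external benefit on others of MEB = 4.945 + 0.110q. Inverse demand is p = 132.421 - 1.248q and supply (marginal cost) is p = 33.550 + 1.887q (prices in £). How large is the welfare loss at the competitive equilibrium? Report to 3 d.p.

Market equilibrium (private): 33.550 + 1.887q = 132.421 - 1.248q → q_m = 31.5378.
Social marginal benefit = demand + MEB = 137.366 - 1.138q.
Set SMB = MC: 137.366 - 1.138q = 33.550 + 1.887q → q* = 34.3193.
The welfare-loss triangle has base |q_m − q*| and height MEB(q_m) (the vertical gap between SMB and MC is zero at q* and MEB at q_m).
DWL = ½ × 2.7815 × 8.4142 = 11.7020.

DWL = £11.702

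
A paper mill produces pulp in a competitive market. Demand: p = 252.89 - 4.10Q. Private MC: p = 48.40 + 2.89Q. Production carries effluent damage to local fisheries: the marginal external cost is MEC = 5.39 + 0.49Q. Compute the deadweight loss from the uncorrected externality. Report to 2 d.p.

DWL = 26.01

Market equilibrium (private): 48.40 + 2.89Q = 252.89 - 4.10Q → Q_m = 29.2546.
Social marginal cost = private MC + MEC = 53.79 + 3.38Q.
Set SMC = demand: 53.79 + 3.38Q = 252.89 - 4.10Q → Q* = 26.6176.
The loss is the area between SMC and demand from Q* to Q_m; with linear curves that's a triangle of height MEC(Q_m).
DWL = ½ × 2.6370 × 19.7248 = 26.0071.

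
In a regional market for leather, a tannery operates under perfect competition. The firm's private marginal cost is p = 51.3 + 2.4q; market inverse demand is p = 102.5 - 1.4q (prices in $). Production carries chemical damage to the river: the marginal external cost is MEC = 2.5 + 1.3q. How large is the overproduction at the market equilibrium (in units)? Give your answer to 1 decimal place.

Market equilibrium (private): 51.3 + 2.4q = 102.5 - 1.4q → q_m = 13.4737.
Social marginal cost = private MC + MEC = 53.8 + 3.7q.
Set SMC = demand: 53.8 + 3.7q = 102.5 - 1.4q → q* = 9.5490.
Gap = |13.4737 − 9.5490| = 3.9247.

3.9 units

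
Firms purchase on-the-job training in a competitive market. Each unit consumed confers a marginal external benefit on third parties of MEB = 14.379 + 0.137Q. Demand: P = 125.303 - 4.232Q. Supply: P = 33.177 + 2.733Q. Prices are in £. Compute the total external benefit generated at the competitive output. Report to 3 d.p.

£202.175

Market equilibrium (private): 33.177 + 2.733Q = 125.303 - 4.232Q → Q_m = 13.2270.
Total external benefit = ∫₀^{Q_m} (14.379 + 0.137Q) dQ = 14.379×13.2270 + ½×0.137×13.2270² = 202.1753.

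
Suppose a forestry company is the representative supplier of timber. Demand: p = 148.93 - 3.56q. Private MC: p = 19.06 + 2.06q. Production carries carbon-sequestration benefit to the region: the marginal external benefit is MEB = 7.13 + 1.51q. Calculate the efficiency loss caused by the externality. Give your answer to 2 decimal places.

Market equilibrium (private): 19.06 + 2.06q = 148.93 - 3.56q → q_m = 23.1085.
Social marginal cost = private MC − MEB = 11.93 + 0.55q.
Set SMC = demand: 11.93 + 0.55q = 148.93 - 3.56q → q* = 33.3333.
Between q* and q_m the wedge demand − SMC runs linearly from 0 to MEB(q_m), so the loss is a triangle.
DWL = ½ × 10.2248 × 42.0239 = 214.8430.

DWL = 214.84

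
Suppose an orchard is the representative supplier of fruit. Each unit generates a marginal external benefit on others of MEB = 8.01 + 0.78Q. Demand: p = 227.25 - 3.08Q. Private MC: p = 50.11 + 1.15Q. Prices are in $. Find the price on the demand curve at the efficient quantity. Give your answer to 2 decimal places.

Social marginal cost = private MC − MEB = 42.10 + 0.37Q.
Set SMC = demand: 42.10 + 0.37Q = 227.25 - 3.08Q → Q* = 53.6667.
Consumer price on the demand curve at Q*: 227.25 − 3.08×53.6667 = 61.9566.

P = $61.96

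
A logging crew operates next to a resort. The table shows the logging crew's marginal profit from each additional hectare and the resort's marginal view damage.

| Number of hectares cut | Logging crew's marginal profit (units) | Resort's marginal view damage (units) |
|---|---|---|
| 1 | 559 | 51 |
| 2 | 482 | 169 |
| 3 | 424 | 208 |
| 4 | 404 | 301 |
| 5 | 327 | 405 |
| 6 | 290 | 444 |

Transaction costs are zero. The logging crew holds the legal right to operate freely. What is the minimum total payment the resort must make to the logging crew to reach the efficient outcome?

Left alone the logging crew would choose level 6 (marginal profit stays positive).
Efficient level: k* = 4 (marginal profit ≥ marginal view damage through 4).
The resort must at least cover the logging crew's forgone profit from cutting 6→4: 327 + 290 = 617.

617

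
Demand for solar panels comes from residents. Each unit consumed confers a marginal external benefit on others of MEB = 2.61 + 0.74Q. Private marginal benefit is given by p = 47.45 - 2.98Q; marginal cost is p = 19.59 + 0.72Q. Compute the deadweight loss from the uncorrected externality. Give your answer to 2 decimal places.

Market equilibrium (private): 19.59 + 0.72Q = 47.45 - 2.98Q → Q_m = 7.5297.
Social marginal benefit = demand + MEB = 50.06 - 2.24Q.
Set SMB = MC: 50.06 - 2.24Q = 19.59 + 0.72Q → Q* = 10.2939.
Height of the DWL triangle at Q_m is SMB(Q_m) − MC(Q_m) = MEB(Q_m) = 8.1820.
DWL = ½ × 2.7642 × 8.1820 = 11.3083.

DWL = 11.31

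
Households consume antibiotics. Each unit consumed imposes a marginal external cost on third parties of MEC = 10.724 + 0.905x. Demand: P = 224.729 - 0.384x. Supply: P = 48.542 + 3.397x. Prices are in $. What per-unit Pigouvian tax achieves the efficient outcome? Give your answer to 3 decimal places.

tax = $42.680 per unit

Social marginal benefit = demand − MEC = 214.005 - 1.289x.
Set SMB = MC: 214.005 - 1.289x = 48.542 + 3.397x → x* = 35.3101.
The Pigouvian tax equals MEC at x*: 10.724 + 0.905×35.3101 = 42.6796.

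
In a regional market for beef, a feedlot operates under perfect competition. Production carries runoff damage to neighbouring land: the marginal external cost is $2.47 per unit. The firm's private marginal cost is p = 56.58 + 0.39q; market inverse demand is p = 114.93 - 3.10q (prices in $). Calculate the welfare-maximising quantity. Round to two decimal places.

q* = 16.01

Social marginal cost = private MC + MEC = 59.05 + 0.39q.
Set SMC = demand: 59.05 + 0.39q = 114.93 - 3.10q → q* = 16.0115.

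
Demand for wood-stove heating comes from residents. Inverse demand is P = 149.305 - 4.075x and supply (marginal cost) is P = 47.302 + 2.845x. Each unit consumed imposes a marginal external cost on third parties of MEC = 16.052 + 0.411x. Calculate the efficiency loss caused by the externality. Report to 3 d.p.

Market equilibrium (private): 47.302 + 2.845x = 149.305 - 4.075x → x_m = 14.7403.
Social marginal benefit = demand − MEC = 133.253 - 4.486x.
Set SMB = MC: 133.253 - 4.486x = 47.302 + 2.845x → x* = 11.7243.
Between x* and x_m the wedge MC − SMB runs linearly from 0 to MEC(x_m), so the loss is a triangle.
DWL = ½ × 3.0160 × 22.1103 = 33.3423.

DWL = 33.342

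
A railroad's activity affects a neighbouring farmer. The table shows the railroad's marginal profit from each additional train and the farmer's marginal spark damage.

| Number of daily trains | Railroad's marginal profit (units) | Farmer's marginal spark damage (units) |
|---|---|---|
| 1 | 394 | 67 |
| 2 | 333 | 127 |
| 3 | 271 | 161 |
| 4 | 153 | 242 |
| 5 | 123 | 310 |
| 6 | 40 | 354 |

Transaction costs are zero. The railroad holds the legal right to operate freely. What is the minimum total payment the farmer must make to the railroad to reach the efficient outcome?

316

Left alone the railroad would choose level 6 (marginal profit stays positive).
Efficient level: k* = 3 (marginal profit ≥ marginal spark damage through 3).
The farmer must at least cover the railroad's forgone profit from cutting 6→3: 153 + 123 + 40 = 316.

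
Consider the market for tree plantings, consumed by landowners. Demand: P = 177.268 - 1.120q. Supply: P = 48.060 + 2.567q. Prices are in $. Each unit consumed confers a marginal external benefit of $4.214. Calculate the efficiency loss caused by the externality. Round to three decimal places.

DWL = $2.408

Market equilibrium (private): 48.060 + 2.567q = 177.268 - 1.120q → q_m = 35.0442.
Social marginal benefit = demand + MEB = 181.482 - 1.120q.
Set SMB = MC: 181.482 - 1.120q = 48.060 + 2.567q → q* = 36.1871.
Height of the DWL triangle at q_m is SMB(q_m) − MC(q_m) = MEB(q_m) = 4.2140.
DWL = ½ × 1.1429 × 4.2140 = 2.4081.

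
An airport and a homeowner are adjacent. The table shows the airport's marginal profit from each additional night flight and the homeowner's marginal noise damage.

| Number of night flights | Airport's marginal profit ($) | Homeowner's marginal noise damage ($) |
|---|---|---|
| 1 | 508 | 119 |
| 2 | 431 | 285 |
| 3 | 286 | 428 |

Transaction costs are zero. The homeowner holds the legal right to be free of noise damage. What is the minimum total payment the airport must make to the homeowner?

$404

Efficient level: marginal profit ≥ marginal noise damage through level 2, so k* = 2.
With the homeowner holding the right, the airport must at least compensate total damage at k*: 119 + 285 = 404.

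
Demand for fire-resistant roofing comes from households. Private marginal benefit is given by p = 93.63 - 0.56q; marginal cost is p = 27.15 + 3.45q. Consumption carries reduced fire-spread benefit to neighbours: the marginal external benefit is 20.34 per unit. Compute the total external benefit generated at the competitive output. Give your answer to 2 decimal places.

Market equilibrium (private): 27.15 + 3.45q = 93.63 - 0.56q → q_m = 16.5786.
Total external benefit = MEB × q_m = 20.34 × 16.5786 = 337.2087.

337.21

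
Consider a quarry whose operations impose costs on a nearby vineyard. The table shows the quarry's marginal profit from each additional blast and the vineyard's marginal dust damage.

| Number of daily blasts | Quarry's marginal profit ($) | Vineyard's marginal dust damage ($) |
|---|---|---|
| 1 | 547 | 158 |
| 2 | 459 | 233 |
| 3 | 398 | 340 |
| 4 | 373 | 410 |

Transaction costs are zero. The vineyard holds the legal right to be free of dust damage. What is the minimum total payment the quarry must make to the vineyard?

Efficient level: marginal profit ≥ marginal dust damage through level 3, so k* = 3.
With the vineyard holding the right, the quarry must at least compensate total damage at k*: 158 + 233 + 340 = 731.

$731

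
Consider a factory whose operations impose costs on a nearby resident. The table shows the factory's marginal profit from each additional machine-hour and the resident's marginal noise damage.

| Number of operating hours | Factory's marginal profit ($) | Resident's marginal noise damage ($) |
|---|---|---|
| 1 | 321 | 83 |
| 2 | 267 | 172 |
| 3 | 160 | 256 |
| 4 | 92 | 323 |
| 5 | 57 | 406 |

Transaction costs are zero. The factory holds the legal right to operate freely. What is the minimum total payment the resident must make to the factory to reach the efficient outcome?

Left alone the factory would choose level 5 (marginal profit stays positive).
Efficient level: k* = 2 (marginal profit ≥ marginal noise damage through 2).
The resident must at least cover the factory's forgone profit from cutting 5→2: 160 + 92 + 57 = 309.

$309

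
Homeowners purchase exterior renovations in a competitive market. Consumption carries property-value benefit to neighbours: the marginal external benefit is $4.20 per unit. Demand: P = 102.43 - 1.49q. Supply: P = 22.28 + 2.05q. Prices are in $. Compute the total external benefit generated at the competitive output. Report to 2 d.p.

Market equilibrium (private): 22.28 + 2.05q = 102.43 - 1.49q → q_m = 22.6412.
Total external benefit = MEB × q_m = 4.20 × 22.6412 = 95.0930.

$95.09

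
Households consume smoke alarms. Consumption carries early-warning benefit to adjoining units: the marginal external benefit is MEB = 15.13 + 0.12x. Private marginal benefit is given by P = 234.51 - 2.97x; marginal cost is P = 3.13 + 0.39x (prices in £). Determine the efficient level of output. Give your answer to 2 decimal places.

Social marginal benefit = demand + MEB = 249.64 - 2.85x.
Set SMB = MC: 249.64 - 2.85x = 3.13 + 0.39x → x* = 76.0833.

x* = 76.08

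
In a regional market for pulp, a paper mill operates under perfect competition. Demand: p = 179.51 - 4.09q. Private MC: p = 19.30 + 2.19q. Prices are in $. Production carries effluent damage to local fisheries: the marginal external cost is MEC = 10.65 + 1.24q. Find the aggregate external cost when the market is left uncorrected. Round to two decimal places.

Market equilibrium (private): 19.30 + 2.19q = 179.51 - 4.09q → q_m = 25.5111.
Total external cost = ∫₀^{q_m} (10.65 + 1.24q) dq = 10.65×25.5111 + ½×1.24×25.5111² = 675.1993.

$675.20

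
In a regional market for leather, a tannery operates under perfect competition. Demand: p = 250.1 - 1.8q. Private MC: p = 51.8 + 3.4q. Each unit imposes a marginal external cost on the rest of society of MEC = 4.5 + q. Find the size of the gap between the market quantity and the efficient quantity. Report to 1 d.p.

Market equilibrium (private): 51.8 + 3.4q = 250.1 - 1.8q → q_m = 38.1346.
Social marginal cost = private MC + MEC = 56.3 + 4.4q.
Set SMC = demand: 56.3 + 4.4q = 250.1 - 1.8q → q* = 31.2581.
Gap = |38.1346 − 31.2581| = 6.8765.

6.9 units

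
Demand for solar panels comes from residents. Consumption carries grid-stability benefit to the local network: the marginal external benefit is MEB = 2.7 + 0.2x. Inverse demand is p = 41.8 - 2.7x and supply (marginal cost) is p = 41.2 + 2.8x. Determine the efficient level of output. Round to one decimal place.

Social marginal benefit = demand + MEB = 44.5 - 2.5x.
Set SMB = MC: 44.5 - 2.5x = 41.2 + 2.8x → x* = 0.6226.

x* = 0.6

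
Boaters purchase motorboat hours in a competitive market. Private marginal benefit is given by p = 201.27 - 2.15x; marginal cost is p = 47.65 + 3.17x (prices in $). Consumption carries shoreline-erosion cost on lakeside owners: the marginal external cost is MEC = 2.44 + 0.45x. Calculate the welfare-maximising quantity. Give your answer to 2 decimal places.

Social marginal benefit = demand − MEC = 198.83 - 2.60x.
Set SMB = MC: 198.83 - 2.60x = 47.65 + 3.17x → x* = 26.2010.

x* = 26.20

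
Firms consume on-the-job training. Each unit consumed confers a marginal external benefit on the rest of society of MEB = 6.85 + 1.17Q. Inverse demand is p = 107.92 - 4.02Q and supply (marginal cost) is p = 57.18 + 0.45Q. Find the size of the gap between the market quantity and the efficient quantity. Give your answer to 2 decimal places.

Market equilibrium (private): 57.18 + 0.45Q = 107.92 - 4.02Q → Q_m = 11.3512.
Social marginal benefit = demand + MEB = 114.77 - 2.85Q.
Set SMB = MC: 114.77 - 2.85Q = 57.18 + 0.45Q → Q* = 17.4515.
Gap = |11.3512 − 17.4515| = 6.1003.

6.10 units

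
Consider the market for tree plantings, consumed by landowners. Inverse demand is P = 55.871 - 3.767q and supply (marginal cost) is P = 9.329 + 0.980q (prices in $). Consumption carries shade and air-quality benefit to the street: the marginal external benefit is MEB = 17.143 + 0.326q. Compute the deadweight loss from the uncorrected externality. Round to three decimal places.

DWL = $46.786

Market equilibrium (private): 9.329 + 0.980q = 55.871 - 3.767q → q_m = 9.8045.
Social marginal benefit = demand + MEB = 73.014 - 3.441q.
Set SMB = MC: 73.014 - 3.441q = 9.329 + 0.980q → q* = 14.4051.
The welfare-loss triangle has base |q_m − q*| and height MEB(q_m) (the vertical gap between SMB and MC is zero at q* and MEB at q_m).
DWL = ½ × 4.6006 × 20.3393 = 46.7865.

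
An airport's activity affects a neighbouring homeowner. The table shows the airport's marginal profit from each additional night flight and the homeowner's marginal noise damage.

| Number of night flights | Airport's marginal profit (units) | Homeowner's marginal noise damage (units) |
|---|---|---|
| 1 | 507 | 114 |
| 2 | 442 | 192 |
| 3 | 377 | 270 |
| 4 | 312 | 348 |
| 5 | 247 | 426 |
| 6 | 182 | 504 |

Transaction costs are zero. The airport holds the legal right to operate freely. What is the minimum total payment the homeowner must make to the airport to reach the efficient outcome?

741

Left alone the airport would choose level 6 (marginal profit stays positive).
Efficient level: k* = 3 (marginal profit ≥ marginal noise damage through 3).
The homeowner must at least cover the airport's forgone profit from cutting 6→3: 312 + 247 + 182 = 741.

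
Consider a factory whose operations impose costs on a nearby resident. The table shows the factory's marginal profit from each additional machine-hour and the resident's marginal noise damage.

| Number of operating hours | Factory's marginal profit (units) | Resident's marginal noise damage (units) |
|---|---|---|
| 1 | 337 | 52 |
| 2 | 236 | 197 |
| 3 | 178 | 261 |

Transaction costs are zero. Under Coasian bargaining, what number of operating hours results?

2

Bargaining reaches the level where marginal profit last exceeds marginal noise damage.
That holds through level 2 (236 ≥ 197) but not at 3 (178 < 261).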